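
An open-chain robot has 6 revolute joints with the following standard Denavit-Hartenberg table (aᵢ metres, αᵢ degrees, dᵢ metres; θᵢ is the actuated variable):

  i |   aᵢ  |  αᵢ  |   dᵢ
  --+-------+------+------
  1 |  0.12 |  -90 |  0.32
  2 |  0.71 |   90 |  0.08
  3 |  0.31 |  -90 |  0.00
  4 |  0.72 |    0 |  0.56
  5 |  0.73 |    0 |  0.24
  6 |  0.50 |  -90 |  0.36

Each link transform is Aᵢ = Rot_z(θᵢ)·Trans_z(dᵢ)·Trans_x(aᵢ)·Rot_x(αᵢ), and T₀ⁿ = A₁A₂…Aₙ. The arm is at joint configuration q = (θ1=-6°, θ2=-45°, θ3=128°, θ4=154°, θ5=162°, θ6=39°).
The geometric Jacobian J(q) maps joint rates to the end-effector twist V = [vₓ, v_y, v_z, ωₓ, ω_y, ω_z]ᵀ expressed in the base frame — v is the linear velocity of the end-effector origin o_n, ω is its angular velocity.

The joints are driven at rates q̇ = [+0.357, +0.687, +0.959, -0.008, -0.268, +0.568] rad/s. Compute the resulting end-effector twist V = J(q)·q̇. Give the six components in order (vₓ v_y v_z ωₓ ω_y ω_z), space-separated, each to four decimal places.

-0.1434 -1.5481 0.5865 -0.7832 0.5923 0.8724

o_n = [-0.4963, -0.0419, 0.0432]
J₁: ẑ×o_n = [0.0419, -0.4963, 0.0000], ω = ẑ
J2: z=[0.1045, 0.9945, 0.0000] o=[0.1193, -0.0125, 0.3200] → [-0.2753, 0.0289, 0.6092, 0.1045, 0.9945, 0.0000]
J3: z=[-0.7032, 0.0739, 0.7071] o=[0.6270, 0.0145, 0.8220] → [-0.0177, -1.3420, 0.1227, -0.7032, 0.0739, 0.7071]
J4: z=[-0.6185, -0.5540, -0.5572] o=[0.5183, 0.2716, 0.6871] → [0.1821, 0.1671, -0.3683, -0.6185, -0.5540, -0.5572]
J5: z=[-0.6185, -0.5540, -0.5572] o=[0.6208, -0.5986, 0.4336] → [0.5265, 0.3810, -0.9633, -0.6185, -0.5540, -0.5572]
J6: z=[-0.6185, -0.5540, -0.5572] o=[-0.0684, -0.2587, 0.4298] → [0.3350, -0.0007, -0.3712, -0.6185, -0.5540, -0.5572]
V = J·q̇ = [-0.1434, -1.5481, 0.5865, -0.7832, 0.5923, 0.8724]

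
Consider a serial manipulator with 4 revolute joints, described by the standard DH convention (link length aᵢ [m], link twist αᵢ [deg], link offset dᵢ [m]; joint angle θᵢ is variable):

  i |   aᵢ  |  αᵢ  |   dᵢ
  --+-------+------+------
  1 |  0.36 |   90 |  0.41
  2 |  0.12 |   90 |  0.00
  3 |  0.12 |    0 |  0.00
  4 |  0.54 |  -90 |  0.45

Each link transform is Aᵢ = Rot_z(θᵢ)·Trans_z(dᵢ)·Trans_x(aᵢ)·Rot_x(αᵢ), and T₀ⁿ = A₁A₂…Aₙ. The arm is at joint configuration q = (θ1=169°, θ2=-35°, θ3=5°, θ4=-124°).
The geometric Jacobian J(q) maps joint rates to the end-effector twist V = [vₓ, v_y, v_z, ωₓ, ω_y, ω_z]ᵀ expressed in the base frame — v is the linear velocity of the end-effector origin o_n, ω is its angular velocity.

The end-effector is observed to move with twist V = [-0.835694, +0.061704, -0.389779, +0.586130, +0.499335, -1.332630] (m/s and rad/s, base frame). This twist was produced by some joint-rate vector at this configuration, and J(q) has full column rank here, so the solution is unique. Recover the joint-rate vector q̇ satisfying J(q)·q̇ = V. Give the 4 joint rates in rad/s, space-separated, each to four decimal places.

o_n = [-0.1702, -0.4374, 0.0541]
J₁: ẑ×o_n = [0.4374, -0.1702, 0.0000], ω = ẑ
J2: z=[0.1908, 0.9816, 0.0000] o=[-0.3534, 0.0687, 0.4100] → [-0.3493, 0.0679, -0.2763, 0.1908, 0.9816, 0.0000]
J3: z=[0.5630, -0.1094, -0.8192] o=[-0.4499, 0.0874, 0.3412] → [-0.3985, -0.0675, -0.2649, 0.5630, -0.1094, -0.8192]
J4: z=[0.5630, -0.1094, -0.8192] o=[-0.5440, 0.1164, 0.2726] → [-0.4297, -0.1832, -0.2709, 0.5630, -0.1094, -0.8192]
q̇ = J⁺·V = [-0.6470, 0.6020, 0.5530, 0.2840]

-0.6470 0.6020 0.5530 0.2840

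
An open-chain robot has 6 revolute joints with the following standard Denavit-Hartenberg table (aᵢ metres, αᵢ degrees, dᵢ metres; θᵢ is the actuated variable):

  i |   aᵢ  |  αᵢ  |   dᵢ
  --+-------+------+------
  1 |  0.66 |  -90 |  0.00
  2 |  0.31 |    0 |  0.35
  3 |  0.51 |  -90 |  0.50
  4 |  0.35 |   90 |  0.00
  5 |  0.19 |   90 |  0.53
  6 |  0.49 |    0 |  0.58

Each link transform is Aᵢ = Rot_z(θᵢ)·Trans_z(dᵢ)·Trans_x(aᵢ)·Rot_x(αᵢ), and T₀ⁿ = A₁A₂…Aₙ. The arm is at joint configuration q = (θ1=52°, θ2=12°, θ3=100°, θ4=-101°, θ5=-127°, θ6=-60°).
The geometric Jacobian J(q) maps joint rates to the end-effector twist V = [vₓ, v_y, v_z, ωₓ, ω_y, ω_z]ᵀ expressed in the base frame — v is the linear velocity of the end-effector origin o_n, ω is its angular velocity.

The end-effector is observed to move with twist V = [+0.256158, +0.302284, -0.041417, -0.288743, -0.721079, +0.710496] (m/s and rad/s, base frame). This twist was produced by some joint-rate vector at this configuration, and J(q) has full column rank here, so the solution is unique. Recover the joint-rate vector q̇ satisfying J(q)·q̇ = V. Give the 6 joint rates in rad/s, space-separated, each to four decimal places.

0.0210 0.8090 -0.7960 0.8320 0.3970 0.1960

o_n = [0.1180, 0.9010, -0.5069]
J₁: ẑ×o_n = [-0.9010, 0.1180, 0.0000], ω = ẑ
J2: z=[-0.7880, 0.6157, 0.0000] o=[0.4063, 0.5201, 0.0000] → [-0.3121, -0.3994, -0.1227, -0.7880, 0.6157, 0.0000]
J3: z=[-0.7880, 0.6157, 0.0000] o=[0.3172, 0.9745, -0.0645] → [-0.2724, -0.3486, 0.1805, -0.7880, 0.6157, 0.0000]
J4: z=[-0.5708, -0.7306, 0.3746] o=[-0.1944, 1.1318, -0.5373] → [0.0642, 0.1344, 0.3600, -0.5708, -0.7306, 0.3746]
J5: z=[0.3768, 0.1723, 0.9101] o=[-0.4497, 1.3630, -0.4754] → [0.4151, 0.5286, -0.2719, 0.3768, 0.1723, 0.9101]
J6: z=[0.2391, -0.9673, 0.0842] o=[-0.0800, 1.4897, -0.0701] → [0.4721, 0.1211, 0.0509, 0.2391, -0.9673, 0.0842]
q̇ = J⁺·V = [0.0210, 0.8090, -0.7960, 0.8320, 0.3970, 0.1960]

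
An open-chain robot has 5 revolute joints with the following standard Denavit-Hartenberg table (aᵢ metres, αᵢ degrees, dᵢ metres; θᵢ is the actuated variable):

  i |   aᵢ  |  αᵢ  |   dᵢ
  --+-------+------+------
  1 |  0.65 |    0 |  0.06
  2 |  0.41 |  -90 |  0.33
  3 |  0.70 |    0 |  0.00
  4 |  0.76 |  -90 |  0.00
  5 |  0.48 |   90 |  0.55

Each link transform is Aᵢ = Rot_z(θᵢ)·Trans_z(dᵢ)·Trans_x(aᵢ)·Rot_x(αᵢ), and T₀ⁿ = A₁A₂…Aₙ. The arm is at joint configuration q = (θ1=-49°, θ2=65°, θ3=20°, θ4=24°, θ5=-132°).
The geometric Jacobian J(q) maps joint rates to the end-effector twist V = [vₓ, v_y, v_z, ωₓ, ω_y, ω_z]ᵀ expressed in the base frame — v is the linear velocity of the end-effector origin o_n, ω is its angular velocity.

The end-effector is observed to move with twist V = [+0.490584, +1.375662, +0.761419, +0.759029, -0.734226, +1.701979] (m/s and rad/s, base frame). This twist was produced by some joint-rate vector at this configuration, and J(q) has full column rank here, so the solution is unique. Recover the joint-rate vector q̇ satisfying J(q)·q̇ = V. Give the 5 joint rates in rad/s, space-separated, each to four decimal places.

o_n = [1.2907, 0.1283, -0.5499]
J₁: ẑ×o_n = [-0.1283, 1.2907, 0.0000], ω = ẑ
J2: z=[0.0000, 0.0000, 1.0000] o=[0.4264, -0.4906, 0.0600] → [-0.6189, 0.8643, 0.0000, 0.0000, 0.0000, 1.0000]
J3: z=[-0.2756, 0.9613, 0.0000] o=[0.8206, -0.3775, 0.3900] → [-0.9035, -0.2591, -0.5914, -0.2756, 0.9613, 0.0000]
J4: z=[-0.2756, 0.9613, 0.0000] o=[1.4529, -0.1962, 0.1506] → [-0.6733, -0.1931, 0.0664, -0.2756, 0.9613, 0.0000]
J5: z=[-0.6677, -0.1915, -0.7193] o=[1.9784, -0.0455, -0.3774] → [0.1581, 0.3795, -0.2478, -0.6677, -0.1915, -0.7193]
q̇ = J⁺·V = [0.9950, 0.1610, -0.9640, 0.0490, -0.7590]

0.9950 0.1610 -0.9640 0.0490 -0.7590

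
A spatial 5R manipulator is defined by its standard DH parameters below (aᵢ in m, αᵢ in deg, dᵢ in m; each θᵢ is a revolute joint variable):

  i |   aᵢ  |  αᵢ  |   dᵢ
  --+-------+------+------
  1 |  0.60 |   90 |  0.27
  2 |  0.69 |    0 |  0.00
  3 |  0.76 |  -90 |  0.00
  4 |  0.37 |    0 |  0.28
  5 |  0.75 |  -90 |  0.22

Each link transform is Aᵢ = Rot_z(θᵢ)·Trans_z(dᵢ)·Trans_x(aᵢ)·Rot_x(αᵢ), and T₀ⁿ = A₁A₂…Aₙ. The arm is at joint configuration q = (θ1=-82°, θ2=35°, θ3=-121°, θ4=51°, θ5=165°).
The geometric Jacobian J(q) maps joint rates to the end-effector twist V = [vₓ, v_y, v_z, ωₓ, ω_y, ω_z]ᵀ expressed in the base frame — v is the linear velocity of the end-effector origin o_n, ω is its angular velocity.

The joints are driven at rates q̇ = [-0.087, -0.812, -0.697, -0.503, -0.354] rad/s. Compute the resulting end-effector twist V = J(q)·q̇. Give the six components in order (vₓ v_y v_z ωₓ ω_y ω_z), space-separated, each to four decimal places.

0.2203 0.2701 -1.0197 1.3753 1.0566 -0.1468

o_n = [0.0835, -1.6958, 0.3155]
J₁: ẑ×o_n = [1.6958, 0.0835, -0.0000], ω = ẑ
J2: z=[-0.9903, -0.1392, 0.0000] o=[0.0835, -0.5942, 0.2700] → [-0.0063, 0.0451, 1.0909, -0.9903, -0.1392, 0.0000]
J3: z=[-0.9903, -0.1392, 0.0000] o=[0.1622, -1.1539, 0.6658] → [0.0487, -0.3469, 0.5257, -0.9903, -0.1392, 0.0000]
J4: z=[0.1388, -0.9879, 0.0698] o=[0.1695, -1.2064, -0.0924] → [-0.3688, -0.0626, -0.1529, 0.1388, -0.9879, 0.0698]
J5: z=[0.1388, -0.9879, 0.0698] o=[0.4954, -1.4590, -0.3051] → [-0.5966, -0.1149, -0.4398, 0.1388, -0.9879, 0.0698]
V = J·q̇ = [0.2203, 0.2701, -1.0197, 1.3753, 1.0566, -0.1468]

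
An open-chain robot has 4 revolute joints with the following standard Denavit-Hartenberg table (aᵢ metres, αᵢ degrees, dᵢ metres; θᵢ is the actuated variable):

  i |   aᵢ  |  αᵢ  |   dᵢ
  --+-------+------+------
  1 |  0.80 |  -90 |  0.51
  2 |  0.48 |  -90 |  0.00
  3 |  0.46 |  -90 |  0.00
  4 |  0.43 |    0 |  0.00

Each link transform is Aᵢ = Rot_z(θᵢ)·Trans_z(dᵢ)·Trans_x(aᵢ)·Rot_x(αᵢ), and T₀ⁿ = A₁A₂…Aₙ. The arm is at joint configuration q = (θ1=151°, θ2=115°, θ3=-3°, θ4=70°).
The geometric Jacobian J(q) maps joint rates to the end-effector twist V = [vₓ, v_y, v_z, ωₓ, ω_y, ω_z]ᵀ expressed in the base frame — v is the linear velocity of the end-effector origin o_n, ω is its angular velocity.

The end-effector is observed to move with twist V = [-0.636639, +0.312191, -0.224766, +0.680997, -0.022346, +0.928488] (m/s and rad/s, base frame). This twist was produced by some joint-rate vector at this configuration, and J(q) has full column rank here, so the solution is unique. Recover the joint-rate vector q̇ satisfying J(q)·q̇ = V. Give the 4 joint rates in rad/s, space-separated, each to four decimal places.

0.6200 -0.7550 0.6800 -0.4450

o_n = [-0.6339, 0.3150, -0.6452]
J₁: ẑ×o_n = [-0.3150, -0.6339, 0.0000], ω = ẑ
J2: z=[-0.4848, -0.8746, 0.0000] o=[-0.6997, 0.3878, 0.5100] → [1.0104, -0.5601, 0.0929, -0.4848, -0.8746, 0.0000]
J3: z=[0.7927, -0.4394, 0.4226] o=[-0.5223, 0.2895, 0.0750] → [0.3057, 0.5237, -0.0288, 0.7927, -0.4394, 0.4226]
J4: z=[0.5035, 0.8627, -0.0474] o=[-0.3641, 0.1743, -0.3414] → [-0.2555, 0.1658, 0.3036, 0.5035, 0.8627, -0.0474]
q̇ = J⁺·V = [0.6200, -0.7550, 0.6800, -0.4450]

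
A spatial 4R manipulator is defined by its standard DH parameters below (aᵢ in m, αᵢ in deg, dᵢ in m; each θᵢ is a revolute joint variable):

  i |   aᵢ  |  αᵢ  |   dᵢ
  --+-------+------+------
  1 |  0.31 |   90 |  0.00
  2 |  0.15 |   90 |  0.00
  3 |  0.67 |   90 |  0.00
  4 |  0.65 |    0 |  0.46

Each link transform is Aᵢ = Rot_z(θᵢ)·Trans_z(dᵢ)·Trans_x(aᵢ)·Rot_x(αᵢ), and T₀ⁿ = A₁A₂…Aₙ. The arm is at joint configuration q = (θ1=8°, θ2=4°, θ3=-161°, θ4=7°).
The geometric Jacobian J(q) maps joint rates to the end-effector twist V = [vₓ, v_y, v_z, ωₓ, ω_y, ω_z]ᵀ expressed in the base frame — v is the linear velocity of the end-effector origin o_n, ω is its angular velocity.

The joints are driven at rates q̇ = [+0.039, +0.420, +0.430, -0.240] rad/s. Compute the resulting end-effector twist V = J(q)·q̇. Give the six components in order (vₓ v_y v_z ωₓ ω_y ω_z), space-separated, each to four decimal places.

o_n = [-0.9148, -0.1354, -0.1657]
J₁: ẑ×o_n = [0.1354, -0.9148, 0.0000], ω = ẑ
J2: z=[0.1392, -0.9903, 0.0000] o=[0.3070, 0.0431, 0.0000] → [0.1641, 0.0231, -1.2347, 0.1392, -0.9903, 0.0000]
J3: z=[0.0691, 0.0097, -0.9976] o=[0.4552, 0.0640, 0.0105] → [-0.2006, 1.3788, -0.0005, 0.0691, 0.0097, -0.9976]
J4: z=[-0.1900, -0.9815, -0.0227] o=[-0.2010, 0.1920, -0.0337] → [0.1221, -0.0089, -0.6384, -0.1900, -0.9815, -0.0227]
V = J·q̇ = [-0.0414, 0.5690, -0.3656, 0.1338, -0.1762, -0.3845]

-0.0414 0.5690 -0.3656 0.1338 -0.1762 -0.3845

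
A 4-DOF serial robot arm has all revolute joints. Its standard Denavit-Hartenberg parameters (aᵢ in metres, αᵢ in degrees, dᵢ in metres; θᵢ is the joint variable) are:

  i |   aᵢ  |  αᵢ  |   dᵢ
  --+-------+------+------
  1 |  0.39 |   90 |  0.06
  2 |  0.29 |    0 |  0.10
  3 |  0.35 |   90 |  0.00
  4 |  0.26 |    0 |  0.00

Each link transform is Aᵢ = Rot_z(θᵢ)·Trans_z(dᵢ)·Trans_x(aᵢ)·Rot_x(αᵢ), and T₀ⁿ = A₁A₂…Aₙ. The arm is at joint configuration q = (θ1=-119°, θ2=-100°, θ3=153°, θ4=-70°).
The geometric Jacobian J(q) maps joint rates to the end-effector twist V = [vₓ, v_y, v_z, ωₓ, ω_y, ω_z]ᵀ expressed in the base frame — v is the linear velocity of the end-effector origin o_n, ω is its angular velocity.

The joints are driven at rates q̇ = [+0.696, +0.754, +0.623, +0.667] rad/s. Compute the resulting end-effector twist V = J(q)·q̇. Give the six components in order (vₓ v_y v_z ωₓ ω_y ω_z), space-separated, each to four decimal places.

o_n = [-0.1665, -0.5981, 0.1249]
J₁: ẑ×o_n = [0.5981, -0.1665, 0.0000], ω = ẑ
J2: z=[-0.8746, 0.4848, 0.0000] o=[-0.1891, -0.3411, 0.0600] → [0.0315, 0.0568, 0.2138, -0.8746, 0.4848, 0.0000]
J3: z=[-0.8746, 0.4848, 0.0000] o=[-0.2521, -0.2486, -0.2256] → [0.1699, 0.3066, 0.2642, -0.8746, 0.4848, 0.0000]
J4: z=[-0.3872, -0.6985, -0.6018] o=[-0.3542, -0.4328, 0.0539] → [-0.1491, -0.0855, 0.1951, -0.3872, -0.6985, -0.6018]
V = J·q̇ = [0.4464, 0.0609, 0.4559, -1.4626, 0.2017, 0.2946]

0.4464 0.0609 0.4559 -1.4626 0.2017 0.2946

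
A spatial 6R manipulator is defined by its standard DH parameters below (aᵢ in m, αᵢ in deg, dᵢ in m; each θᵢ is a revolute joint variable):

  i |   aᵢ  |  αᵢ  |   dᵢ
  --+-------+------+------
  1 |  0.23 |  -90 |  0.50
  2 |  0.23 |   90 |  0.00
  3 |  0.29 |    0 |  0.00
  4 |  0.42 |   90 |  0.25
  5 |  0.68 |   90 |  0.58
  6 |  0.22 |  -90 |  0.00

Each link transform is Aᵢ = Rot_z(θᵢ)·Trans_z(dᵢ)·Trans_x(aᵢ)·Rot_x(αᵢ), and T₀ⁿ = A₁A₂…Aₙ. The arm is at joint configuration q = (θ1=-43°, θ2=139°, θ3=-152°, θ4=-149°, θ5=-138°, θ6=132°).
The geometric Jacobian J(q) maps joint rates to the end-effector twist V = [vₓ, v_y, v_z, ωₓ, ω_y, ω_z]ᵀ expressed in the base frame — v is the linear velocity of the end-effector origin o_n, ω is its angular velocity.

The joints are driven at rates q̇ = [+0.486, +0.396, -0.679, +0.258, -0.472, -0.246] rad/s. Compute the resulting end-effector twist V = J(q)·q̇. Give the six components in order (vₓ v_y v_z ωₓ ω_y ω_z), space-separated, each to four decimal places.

0.0337 -0.6318 0.3006 0.4189 0.6762 1.1515

o_n = [-0.5671, -0.1528, 0.1712]
J₁: ẑ×o_n = [0.1528, -0.5671, 0.0000], ω = ẑ
J2: z=[0.6820, 0.7314, 0.0000] o=[0.1682, -0.1569, 0.5000] → [-0.2404, 0.2242, 0.5405, 0.6820, 0.7314, 0.0000]
J3: z=[0.4798, -0.4474, -0.7547] o=[0.0413, -0.0385, 0.3491] → [-0.0067, 0.5444, -0.3270, 0.4798, -0.4474, -0.7547]
J4: z=[0.4798, -0.4474, -0.7547] o=[0.0897, -0.2698, 0.5171] → [0.2431, 0.6616, -0.2377, 0.4798, -0.4474, -0.7547]
J5: z=[-0.8244, 0.0645, -0.5624] o=[0.3358, -0.0071, 0.1865] → [-0.0829, 0.4952, 0.1784, -0.8244, 0.0645, -0.5624]
J6: z=[0.1556, -0.9294, -0.3348] o=[-0.5124, -0.2168, 0.3745] → [0.2103, 0.0499, -0.0408, 0.1556, -0.9294, -0.3348]
V = J·q̇ = [0.0337, -0.6318, 0.3006, 0.4189, 0.6762, 1.1515]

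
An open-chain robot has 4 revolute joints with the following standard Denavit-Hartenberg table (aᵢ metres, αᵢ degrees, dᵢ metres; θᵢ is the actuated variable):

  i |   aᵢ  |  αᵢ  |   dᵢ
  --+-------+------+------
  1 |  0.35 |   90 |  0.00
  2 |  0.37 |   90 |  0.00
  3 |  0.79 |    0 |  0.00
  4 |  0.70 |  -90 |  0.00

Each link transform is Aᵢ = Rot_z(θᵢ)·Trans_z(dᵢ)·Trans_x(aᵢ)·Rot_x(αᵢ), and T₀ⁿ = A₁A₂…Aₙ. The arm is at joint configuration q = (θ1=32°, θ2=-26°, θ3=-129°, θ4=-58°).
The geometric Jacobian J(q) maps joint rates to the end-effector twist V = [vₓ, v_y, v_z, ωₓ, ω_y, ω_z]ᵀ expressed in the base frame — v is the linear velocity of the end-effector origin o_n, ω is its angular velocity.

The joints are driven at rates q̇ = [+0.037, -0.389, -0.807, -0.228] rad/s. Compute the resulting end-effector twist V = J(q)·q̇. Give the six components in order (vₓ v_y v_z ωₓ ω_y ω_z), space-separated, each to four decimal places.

0.3932 -1.0923 0.4659 0.1786 0.5703 0.9673

o_n = [-0.6098, 0.2423, 0.3603]
J₁: ẑ×o_n = [-0.2423, -0.6098, 0.0000], ω = ẑ
J2: z=[0.5299, -0.8480, 0.0000] o=[0.2968, 0.1855, 0.0000] → [-0.3056, -0.1909, -0.7388, 0.5299, -0.8480, 0.0000]
J3: z=[-0.3718, -0.2323, -0.8988] o=[0.5788, 0.3617, -0.1622] → [-0.2287, 1.2626, -0.2317, -0.3718, -0.2323, -0.8988]
J4: z=[-0.3718, -0.2323, -0.8988] o=[-0.1255, 0.6456, 0.0557] → [-0.4332, 0.5486, 0.0374, -0.3718, -0.2323, -0.8988]
V = J·q̇ = [0.3932, -1.0923, 0.4659, 0.1786, 0.5703, 0.9673]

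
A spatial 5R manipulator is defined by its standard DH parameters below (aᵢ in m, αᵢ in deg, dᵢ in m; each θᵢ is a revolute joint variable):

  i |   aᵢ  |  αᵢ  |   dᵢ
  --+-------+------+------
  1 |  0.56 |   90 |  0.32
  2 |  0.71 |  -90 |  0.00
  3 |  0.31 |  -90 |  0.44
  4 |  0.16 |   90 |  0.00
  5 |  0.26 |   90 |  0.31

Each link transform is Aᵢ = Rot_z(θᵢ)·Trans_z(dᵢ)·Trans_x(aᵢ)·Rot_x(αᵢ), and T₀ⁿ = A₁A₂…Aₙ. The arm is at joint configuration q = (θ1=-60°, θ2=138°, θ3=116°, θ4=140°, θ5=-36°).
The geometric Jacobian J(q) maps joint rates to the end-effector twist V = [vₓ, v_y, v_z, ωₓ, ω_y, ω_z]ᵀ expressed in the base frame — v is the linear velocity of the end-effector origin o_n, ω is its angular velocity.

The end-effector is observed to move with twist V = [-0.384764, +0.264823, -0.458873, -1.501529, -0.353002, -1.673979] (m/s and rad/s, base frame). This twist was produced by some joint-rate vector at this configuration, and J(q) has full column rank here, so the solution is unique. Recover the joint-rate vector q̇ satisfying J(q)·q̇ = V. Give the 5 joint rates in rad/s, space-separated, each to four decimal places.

-0.3550 0.7400 0.7770 0.8190 -0.6540

o_n = [0.2474, 0.1110, 0.8472]
J₁: ẑ×o_n = [-0.1110, 0.2474, 0.0000], ω = ẑ
J2: z=[-0.8660, -0.5000, 0.0000] o=[0.2800, -0.4850, 0.3200] → [-0.2636, 0.4566, -0.5325, -0.8660, -0.5000, 0.0000]
J3: z=[-0.3346, 0.5795, -0.7431] o=[0.0162, -0.0280, 0.7951] → [0.1335, -0.1544, -0.1805, -0.3346, 0.5795, -0.7431]
J4: z=[-0.0457, -0.7976, -0.6014] o=[0.1608, 0.2788, 0.3772] → [-0.4758, -0.0306, 0.0767, -0.0457, -0.7976, -0.6014]
J5: z=[0.8613, -0.3364, 0.3807] o=[0.0798, 0.1987, 0.4895] → [-0.0869, -0.2443, -0.0192, 0.8613, -0.3364, 0.3807]
q̇ = J⁺·V = [-0.3550, 0.7400, 0.7770, 0.8190, -0.6540]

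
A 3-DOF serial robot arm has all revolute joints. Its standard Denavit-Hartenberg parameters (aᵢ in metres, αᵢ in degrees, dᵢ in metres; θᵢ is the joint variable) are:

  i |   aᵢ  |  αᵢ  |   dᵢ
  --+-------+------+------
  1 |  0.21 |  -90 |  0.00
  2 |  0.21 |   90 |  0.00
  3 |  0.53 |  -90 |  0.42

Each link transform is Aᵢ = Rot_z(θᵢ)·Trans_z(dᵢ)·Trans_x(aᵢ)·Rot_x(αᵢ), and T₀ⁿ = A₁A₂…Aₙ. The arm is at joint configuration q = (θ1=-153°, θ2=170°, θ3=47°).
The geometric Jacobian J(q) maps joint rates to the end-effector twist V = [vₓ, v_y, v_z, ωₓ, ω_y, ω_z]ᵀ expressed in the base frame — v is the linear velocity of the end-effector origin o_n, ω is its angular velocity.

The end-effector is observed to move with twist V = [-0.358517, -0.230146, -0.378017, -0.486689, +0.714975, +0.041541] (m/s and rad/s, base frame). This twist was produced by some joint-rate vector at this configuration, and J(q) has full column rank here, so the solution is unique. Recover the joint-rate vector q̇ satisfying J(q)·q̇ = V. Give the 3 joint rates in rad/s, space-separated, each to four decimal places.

0.6600 -0.8580 0.6280

o_n = [0.4253, -0.2183, -0.5129]
J₁: ẑ×o_n = [0.2183, 0.4253, -0.0000], ω = ẑ
J2: z=[0.4540, -0.8910, 0.0000] o=[-0.1871, -0.0953, 0.0000] → [0.4570, 0.2328, 0.4898, 0.4540, -0.8910, 0.0000]
J3: z=[-0.1547, -0.0788, -0.9848] o=[-0.0028, -0.0014, -0.0365] → [-0.1760, -0.4954, 0.0673, -0.1547, -0.0788, -0.9848]
q̇ = J⁺·V = [0.6600, -0.8580, 0.6280]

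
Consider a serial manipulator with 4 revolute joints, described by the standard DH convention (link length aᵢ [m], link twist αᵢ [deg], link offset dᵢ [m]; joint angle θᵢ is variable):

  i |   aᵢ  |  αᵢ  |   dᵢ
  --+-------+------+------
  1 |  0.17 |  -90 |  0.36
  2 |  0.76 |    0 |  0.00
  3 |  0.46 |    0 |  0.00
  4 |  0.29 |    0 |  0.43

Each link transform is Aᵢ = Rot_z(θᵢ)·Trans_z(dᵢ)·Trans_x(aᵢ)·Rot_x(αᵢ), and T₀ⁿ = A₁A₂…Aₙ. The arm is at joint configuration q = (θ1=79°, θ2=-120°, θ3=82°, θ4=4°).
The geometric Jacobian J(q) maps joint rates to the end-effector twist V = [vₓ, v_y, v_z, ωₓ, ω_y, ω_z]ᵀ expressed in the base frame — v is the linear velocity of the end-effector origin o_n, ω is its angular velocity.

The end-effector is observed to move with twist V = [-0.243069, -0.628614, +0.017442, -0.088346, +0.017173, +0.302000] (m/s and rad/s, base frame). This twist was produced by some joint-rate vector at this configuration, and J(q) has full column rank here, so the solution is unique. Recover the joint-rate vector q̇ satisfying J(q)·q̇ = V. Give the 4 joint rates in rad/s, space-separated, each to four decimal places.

0.3020 -0.5420 -0.1340 0.7660

o_n = [-0.3471, 0.4677, 1.4635]
J₁: ẑ×o_n = [-0.4677, -0.3471, 0.0000], ω = ẑ
J2: z=[-0.9816, 0.1908, 0.0000] o=[0.0324, 0.1669, 0.3600] → [0.2106, 1.0833, -0.2229, -0.9816, 0.1908, 0.0000]
J3: z=[-0.9816, 0.1908, 0.0000] o=[-0.0401, -0.2061, 1.0182] → [0.0850, 0.4372, -0.6029, -0.9816, 0.1908, 0.0000]
J4: z=[-0.9816, 0.1908, 0.0000] o=[0.0291, 0.1497, 1.3014] → [0.0309, 0.1592, -0.2404, -0.9816, 0.1908, 0.0000]
q̇ = J⁺·V = [0.3020, -0.5420, -0.1340, 0.7660]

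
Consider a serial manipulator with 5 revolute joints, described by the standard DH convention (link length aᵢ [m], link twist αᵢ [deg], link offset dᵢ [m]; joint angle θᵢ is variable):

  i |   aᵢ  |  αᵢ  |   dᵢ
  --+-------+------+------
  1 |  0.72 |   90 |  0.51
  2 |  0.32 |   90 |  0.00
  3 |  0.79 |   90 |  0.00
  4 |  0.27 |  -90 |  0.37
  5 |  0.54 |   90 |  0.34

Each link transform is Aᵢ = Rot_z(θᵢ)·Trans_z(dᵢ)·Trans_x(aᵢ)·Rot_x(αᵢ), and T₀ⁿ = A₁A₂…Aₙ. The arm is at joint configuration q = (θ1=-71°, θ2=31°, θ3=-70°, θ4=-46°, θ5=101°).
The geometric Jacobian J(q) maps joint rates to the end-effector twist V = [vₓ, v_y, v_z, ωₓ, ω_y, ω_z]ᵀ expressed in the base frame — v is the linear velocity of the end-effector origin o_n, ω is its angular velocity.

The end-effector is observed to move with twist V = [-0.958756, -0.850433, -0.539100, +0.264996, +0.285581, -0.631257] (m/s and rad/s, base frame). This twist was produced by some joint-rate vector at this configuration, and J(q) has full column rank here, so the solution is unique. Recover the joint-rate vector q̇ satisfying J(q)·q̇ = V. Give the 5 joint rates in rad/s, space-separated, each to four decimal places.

o_n = [1.4655, -1.1033, 0.8555]
J₁: ẑ×o_n = [1.1033, 1.4655, -0.0000], ω = ẑ
J2: z=[-0.9455, -0.3256, 0.0000] o=[0.2344, -0.6808, 0.5100] → [-0.1125, 0.3266, 0.8003, -0.9455, -0.3256, 0.0000]
J3: z=[0.1677, -0.4870, -0.8572] o=[0.3237, -0.9401, 0.6748] → [-0.2279, -1.0090, 0.5286, 0.1677, -0.4870, -0.8572]
J4: z=[0.0611, 0.8729, -0.4840] o=[1.1010, -0.9174, 0.8140] → [-0.0538, -0.1789, -0.3295, 0.0611, 0.8729, -0.4840]
J5: z=[0.8243, -0.3176, -0.4687] o=[1.2756, -0.4945, 0.8344] → [-0.2921, -0.1063, -0.4416, 0.8243, -0.3176, -0.4687]
q̇ = J⁺·V = [-0.9020, -0.0920, -0.5490, 0.1030, 0.3200]

-0.9020 -0.0920 -0.5490 0.1030 0.3200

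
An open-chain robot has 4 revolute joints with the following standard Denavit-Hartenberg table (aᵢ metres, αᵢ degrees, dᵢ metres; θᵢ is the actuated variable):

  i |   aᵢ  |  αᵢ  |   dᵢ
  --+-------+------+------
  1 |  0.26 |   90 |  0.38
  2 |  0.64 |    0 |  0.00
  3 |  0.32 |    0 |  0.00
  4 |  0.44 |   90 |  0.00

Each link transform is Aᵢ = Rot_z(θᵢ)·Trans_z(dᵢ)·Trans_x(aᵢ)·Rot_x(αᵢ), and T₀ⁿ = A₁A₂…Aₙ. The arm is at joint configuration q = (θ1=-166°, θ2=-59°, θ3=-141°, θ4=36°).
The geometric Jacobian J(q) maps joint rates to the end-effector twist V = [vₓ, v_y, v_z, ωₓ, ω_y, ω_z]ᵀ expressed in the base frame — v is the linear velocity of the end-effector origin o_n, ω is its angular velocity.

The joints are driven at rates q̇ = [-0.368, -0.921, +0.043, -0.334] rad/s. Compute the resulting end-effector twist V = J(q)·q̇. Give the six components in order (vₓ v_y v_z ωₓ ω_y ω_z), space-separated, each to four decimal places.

0.5516 0.0867 0.4731 0.2932 -1.1760 -0.3680

o_n = [0.1301, 0.0324, -0.1804]
J₁: ẑ×o_n = [-0.0324, 0.1301, 0.0000], ω = ẑ
J2: z=[-0.2419, 0.9703, 0.0000] o=[-0.2523, -0.0629, 0.3800] → [-0.5438, -0.1356, -0.3940, -0.2419, 0.9703, 0.0000]
J3: z=[-0.2419, 0.9703, 0.0000] o=[-0.5721, -0.1426, -0.1686] → [-0.0115, -0.0029, -0.7237, -0.2419, 0.9703, 0.0000]
J4: z=[-0.2419, 0.9703, 0.0000] o=[-0.2803, -0.0699, -0.0591] → [-0.1177, -0.0293, -0.4230, -0.2419, 0.9703, 0.0000]
V = J·q̇ = [0.5516, 0.0867, 0.4731, 0.2932, -1.1760, -0.3680]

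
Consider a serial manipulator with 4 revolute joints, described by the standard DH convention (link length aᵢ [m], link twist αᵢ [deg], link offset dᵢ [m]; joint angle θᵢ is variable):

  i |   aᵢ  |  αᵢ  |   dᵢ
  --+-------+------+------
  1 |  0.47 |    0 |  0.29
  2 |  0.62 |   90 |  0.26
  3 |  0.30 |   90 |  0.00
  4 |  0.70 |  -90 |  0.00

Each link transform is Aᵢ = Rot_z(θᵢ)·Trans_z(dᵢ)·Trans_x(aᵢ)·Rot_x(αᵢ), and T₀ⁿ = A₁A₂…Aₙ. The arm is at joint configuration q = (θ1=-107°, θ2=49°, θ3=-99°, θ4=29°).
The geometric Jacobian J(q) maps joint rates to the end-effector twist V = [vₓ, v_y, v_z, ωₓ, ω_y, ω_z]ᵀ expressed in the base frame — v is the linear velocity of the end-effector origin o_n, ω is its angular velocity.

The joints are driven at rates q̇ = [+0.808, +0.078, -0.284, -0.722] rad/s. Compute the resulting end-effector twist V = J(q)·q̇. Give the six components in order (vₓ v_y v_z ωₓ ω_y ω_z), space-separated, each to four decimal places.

o_n = [-0.1723, -1.0341, -0.3510]
J₁: ẑ×o_n = [1.0341, -0.1723, 0.0000], ω = ẑ
J2: z=[0.0000, 0.0000, 1.0000] o=[-0.1374, -0.4495, 0.2900] → [0.5846, -0.0349, 0.0000, 0.0000, 0.0000, 1.0000]
J3: z=[-0.8480, -0.5299, 0.0000] o=[0.1911, -0.9753, 0.5500] → [0.4775, -0.7641, -0.1427, -0.8480, -0.5299, 0.0000]
J4: z=[-0.5234, 0.8376, 0.1564] o=[0.1663, -0.9355, 0.2537] → [-0.4911, -0.3695, 0.3352, -0.5234, 0.8376, 0.1564]
V = J·q̇ = [1.1001, 0.3418, -0.2015, 0.6187, -0.4543, 0.7731]

1.1001 0.3418 -0.2015 0.6187 -0.4543 0.7731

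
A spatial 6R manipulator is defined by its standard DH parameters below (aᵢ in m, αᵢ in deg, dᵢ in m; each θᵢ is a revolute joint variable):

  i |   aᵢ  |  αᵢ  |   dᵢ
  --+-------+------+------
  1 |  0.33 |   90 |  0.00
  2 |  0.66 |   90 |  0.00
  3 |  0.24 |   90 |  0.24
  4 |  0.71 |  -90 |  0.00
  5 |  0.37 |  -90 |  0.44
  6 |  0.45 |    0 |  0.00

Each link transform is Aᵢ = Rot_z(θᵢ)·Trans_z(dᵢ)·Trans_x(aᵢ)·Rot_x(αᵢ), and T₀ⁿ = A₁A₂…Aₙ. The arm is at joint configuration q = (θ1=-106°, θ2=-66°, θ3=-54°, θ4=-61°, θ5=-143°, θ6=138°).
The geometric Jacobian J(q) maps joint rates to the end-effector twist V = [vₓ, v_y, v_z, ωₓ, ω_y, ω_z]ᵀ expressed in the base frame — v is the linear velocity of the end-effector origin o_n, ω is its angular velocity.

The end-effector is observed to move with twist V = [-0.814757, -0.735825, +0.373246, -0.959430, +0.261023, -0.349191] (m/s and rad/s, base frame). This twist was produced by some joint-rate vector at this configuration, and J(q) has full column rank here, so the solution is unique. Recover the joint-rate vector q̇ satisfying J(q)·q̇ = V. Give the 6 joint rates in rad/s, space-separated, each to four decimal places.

o_n = [0.2689, -1.1389, -0.8412]
J₁: ẑ×o_n = [1.1389, 0.2689, -0.0000], ω = ẑ
J2: z=[-0.9613, 0.2756, 0.0000] o=[-0.0910, -0.3172, 0.0000] → [-0.2319, -0.8086, 0.6906, -0.9613, 0.2756, 0.0000]
J3: z=[0.2518, 0.8782, -0.4067] o=[-0.1650, -0.5753, -0.6029] → [-0.4385, -0.1165, -0.5229, 0.2518, 0.8782, -0.4067]
J4: z=[0.6557, 0.1543, 0.7391] o=[0.0663, -0.4732, -0.8294] → [0.4902, 0.1574, -0.4678, 0.6557, 0.1543, 0.7391]
J5: z=[0.7446, 0.0297, -0.6668] o=[0.1549, -1.1744, -0.7617] → [0.0213, -0.0168, 0.0230, 0.7446, 0.0297, -0.6668]
J6: z=[0.5988, -0.4711, 0.6477] o=[0.5917, -0.8351, -0.9187] → [0.1602, -0.2555, -0.3340, 0.5988, -0.4711, 0.6477]
q̇ = J⁺·V = [-0.2830, 0.6040, 0.3380, -0.4800, -0.3990, 0.2470]

-0.2830 0.6040 0.3380 -0.4800 -0.3990 0.2470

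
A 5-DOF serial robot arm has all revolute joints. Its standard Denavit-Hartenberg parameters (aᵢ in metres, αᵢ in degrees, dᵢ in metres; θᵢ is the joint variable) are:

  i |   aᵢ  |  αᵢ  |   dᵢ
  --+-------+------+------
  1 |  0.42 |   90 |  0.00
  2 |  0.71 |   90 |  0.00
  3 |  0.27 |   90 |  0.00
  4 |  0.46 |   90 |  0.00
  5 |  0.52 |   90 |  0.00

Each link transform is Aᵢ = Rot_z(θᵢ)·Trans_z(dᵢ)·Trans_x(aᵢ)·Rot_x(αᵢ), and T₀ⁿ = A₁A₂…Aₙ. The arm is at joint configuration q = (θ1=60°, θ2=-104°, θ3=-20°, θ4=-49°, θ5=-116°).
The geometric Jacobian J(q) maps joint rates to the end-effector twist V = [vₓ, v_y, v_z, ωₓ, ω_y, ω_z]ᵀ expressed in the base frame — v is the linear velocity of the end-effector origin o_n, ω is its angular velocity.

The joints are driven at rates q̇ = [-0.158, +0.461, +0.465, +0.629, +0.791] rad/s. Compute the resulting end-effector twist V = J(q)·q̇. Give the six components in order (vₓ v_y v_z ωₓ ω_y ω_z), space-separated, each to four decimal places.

0.6329 0.3914 -0.3557 0.1842 0.1709 0.5820

o_n = [0.3970, 0.0981, -1.2714]
J₁: ẑ×o_n = [-0.0981, 0.3970, 0.0000], ω = ẑ
J2: z=[0.8660, -0.5000, 0.0000] o=[0.2100, 0.3637, 0.0000] → [0.6357, 1.1010, -0.1365, 0.8660, -0.5000, 0.0000]
J3: z=[-0.4851, -0.8403, 0.2419] o=[0.1241, 0.2150, -0.6889] → [0.5177, -0.2166, 0.2860, -0.4851, -0.8403, 0.2419]
J4: z=[-0.7724, 0.5415, 0.3319] o=[0.0135, 0.2080, -0.9351] → [-0.1456, -0.1325, -0.1228, -0.7724, 0.5415, 0.3319]
J5: z=[0.6276, 0.5708, 0.5294] o=[0.0582, 0.4919, -1.2942] → [0.2215, 0.1650, -0.4406, 0.6276, 0.5708, 0.5294]
V = J·q̇ = [0.6329, 0.3914, -0.3557, 0.1842, 0.1709, 0.5820]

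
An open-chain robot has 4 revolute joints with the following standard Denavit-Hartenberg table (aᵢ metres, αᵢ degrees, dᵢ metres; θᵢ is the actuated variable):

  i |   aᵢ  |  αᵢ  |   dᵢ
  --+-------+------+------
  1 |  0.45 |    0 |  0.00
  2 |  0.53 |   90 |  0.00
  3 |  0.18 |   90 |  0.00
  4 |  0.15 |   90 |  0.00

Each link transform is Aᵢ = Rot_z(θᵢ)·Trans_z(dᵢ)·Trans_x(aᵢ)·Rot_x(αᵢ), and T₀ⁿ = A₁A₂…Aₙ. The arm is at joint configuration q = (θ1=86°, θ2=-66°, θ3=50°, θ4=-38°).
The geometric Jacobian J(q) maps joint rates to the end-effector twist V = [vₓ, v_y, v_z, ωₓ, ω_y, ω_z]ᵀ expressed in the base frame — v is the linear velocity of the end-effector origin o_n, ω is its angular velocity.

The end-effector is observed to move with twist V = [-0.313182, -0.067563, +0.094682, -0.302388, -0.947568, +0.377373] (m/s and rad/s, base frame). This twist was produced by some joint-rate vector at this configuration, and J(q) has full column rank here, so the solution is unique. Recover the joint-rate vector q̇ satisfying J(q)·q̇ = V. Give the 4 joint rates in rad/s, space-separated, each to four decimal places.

0.2500 -0.3830 0.7870 -0.7940

o_n = [0.6780, 0.7825, 0.2284]
J₁: ẑ×o_n = [-0.7825, 0.6780, 0.0000], ω = ẑ
J2: z=[0.0000, 0.0000, 1.0000] o=[0.0314, 0.4489, 0.0000] → [-0.3336, 0.6466, 0.0000, 0.0000, 0.0000, 1.0000]
J3: z=[0.3420, -0.9397, 0.0000] o=[0.5294, 0.6302, 0.0000] → [-0.2147, -0.0781, 0.1917, 0.3420, -0.9397, 0.0000]
J4: z=[0.7198, 0.2620, -0.6428] o=[0.6382, 0.6697, 0.1379] → [0.0962, -0.0908, 0.0707, 0.7198, 0.2620, -0.6428]
q̇ = J⁺·V = [0.2500, -0.3830, 0.7870, -0.7940]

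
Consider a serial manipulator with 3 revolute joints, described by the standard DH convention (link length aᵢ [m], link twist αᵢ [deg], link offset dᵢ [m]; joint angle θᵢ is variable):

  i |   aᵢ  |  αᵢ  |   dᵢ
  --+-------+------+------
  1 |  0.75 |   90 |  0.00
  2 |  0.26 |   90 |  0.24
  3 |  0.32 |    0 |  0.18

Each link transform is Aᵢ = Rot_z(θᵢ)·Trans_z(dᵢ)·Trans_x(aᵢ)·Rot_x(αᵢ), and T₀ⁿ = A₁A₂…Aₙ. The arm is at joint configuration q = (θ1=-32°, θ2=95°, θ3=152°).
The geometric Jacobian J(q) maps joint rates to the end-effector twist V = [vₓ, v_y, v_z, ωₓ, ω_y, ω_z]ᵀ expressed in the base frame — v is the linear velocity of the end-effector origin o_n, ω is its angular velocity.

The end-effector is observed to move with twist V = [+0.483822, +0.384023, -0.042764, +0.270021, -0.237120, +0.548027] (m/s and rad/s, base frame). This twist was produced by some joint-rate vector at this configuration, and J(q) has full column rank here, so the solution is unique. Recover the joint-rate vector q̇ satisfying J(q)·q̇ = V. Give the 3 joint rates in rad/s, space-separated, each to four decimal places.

o_n = [0.5830, -0.8244, -0.0068]
J₁: ẑ×o_n = [0.8244, 0.5830, -0.0000], ω = ẑ
J2: z=[-0.5299, -0.8480, 0.0000] o=[0.6360, -0.3974, 0.0000] → [0.0057, -0.0036, 0.1813, -0.5299, -0.8480, 0.0000]
J3: z=[0.8448, -0.5279, 0.0872] o=[0.4896, -0.5890, 0.2590] → [0.1608, 0.2327, -0.1497, 0.8448, -0.5279, 0.0872]
q̇ = J⁺·V = [0.5170, 0.0580, 0.3560]

0.5170 0.0580 0.3560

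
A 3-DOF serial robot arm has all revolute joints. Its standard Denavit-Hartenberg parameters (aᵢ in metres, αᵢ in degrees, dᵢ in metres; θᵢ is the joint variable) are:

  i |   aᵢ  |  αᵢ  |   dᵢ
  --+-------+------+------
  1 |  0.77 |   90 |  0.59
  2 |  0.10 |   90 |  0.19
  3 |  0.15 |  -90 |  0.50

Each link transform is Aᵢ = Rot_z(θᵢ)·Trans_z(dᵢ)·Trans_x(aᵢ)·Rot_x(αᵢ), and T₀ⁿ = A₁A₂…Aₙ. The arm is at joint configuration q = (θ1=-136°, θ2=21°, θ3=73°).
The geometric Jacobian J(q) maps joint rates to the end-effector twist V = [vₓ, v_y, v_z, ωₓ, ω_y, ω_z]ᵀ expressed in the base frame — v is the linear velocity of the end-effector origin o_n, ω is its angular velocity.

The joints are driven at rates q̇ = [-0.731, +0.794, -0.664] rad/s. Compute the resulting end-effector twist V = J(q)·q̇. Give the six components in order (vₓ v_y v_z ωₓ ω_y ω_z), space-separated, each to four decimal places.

o_n = [-1.0110, -0.5128, 0.1748]
J₁: ẑ×o_n = [0.5128, -1.0110, 0.0000], ω = ẑ
J2: z=[-0.6947, 0.7193, 0.0000] o=[-0.5539, -0.5349, 0.5900] → [-0.2987, -0.2884, 0.3135, -0.6947, 0.7193, 0.0000]
J3: z=[-0.2578, -0.2489, -0.9336] o=[-0.7530, -0.4631, 0.6258] → [0.0659, 0.1246, -0.0514, -0.2578, -0.2489, -0.9336]
V = J·q̇ = [-0.6558, 0.4273, 0.2830, -0.3804, 0.7365, -0.1111]

-0.6558 0.4273 0.2830 -0.3804 0.7365 -0.1111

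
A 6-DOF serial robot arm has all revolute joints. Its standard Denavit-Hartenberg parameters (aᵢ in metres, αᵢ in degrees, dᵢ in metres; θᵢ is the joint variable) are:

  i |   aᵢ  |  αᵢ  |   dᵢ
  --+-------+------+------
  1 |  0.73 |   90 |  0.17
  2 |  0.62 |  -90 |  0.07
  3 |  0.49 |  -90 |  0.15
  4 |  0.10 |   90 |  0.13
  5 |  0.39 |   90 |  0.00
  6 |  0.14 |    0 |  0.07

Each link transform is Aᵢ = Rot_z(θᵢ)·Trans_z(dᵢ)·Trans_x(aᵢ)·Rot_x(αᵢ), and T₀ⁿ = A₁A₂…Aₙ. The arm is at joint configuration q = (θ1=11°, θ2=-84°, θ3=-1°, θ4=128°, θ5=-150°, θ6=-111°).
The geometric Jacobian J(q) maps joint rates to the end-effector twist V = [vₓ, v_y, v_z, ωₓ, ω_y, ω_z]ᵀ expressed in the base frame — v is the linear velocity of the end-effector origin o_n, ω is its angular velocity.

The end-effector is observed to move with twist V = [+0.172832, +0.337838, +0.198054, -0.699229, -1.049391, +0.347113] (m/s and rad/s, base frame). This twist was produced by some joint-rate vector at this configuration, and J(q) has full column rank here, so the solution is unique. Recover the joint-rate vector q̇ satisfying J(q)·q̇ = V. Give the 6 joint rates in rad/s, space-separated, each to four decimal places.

0.4850 0.2770 -0.4780 -0.1070 0.3010 -0.5910

o_n = [1.2470, 0.1828, -0.9292]
J₁: ẑ×o_n = [-0.1828, 1.2470, 0.0000], ω = ẑ
J2: z=[0.1908, -0.9816, 0.0000] o=[0.7166, 0.1393, 0.1700] → [1.0790, 0.2097, 0.5290, 0.1908, -0.9816, 0.0000]
J3: z=[0.9762, 0.1898, 0.1045] o=[0.7936, 0.0829, -0.4466] → [-0.1020, 0.5185, 0.0114, 0.9762, 0.1898, 0.1045]
J4: z=[-0.1890, 0.9818, -0.0174] o=[0.9919, 0.1128, -0.9182] → [-0.0096, -0.0065, -0.2637, -0.1890, 0.9818, -0.0174]
J5: z=[-0.5176, -0.1146, -0.8479] o=[0.8839, 0.2253, -0.8674] → [-0.0290, -0.3398, 0.0636, -0.5176, -0.1146, -0.8479]
J6: z=[0.2536, 0.9259, -0.2799] o=[1.2026, 0.0849, -1.0430] → [0.1328, -0.0413, -0.0163, 0.2536, 0.9259, -0.2799]
q̇ = J⁺·V = [0.4850, 0.2770, -0.4780, -0.1070, 0.3010, -0.5910]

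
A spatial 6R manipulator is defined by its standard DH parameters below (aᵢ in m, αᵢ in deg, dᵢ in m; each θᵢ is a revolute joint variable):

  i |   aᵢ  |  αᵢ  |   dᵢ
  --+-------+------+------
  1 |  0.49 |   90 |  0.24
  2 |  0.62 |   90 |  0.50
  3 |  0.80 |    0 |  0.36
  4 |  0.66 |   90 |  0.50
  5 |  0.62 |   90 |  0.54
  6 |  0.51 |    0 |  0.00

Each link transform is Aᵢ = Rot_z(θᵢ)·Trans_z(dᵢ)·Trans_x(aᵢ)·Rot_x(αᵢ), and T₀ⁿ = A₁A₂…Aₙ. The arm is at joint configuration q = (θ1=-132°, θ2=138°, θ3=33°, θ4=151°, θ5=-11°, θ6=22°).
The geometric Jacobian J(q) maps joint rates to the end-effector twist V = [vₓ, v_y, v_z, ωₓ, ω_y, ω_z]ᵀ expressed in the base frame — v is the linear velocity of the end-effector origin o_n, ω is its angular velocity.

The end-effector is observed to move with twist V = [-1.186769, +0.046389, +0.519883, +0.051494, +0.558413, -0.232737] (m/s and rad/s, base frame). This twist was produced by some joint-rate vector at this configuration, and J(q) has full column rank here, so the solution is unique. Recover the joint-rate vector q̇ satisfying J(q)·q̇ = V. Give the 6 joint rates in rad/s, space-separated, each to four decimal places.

o_n = [-2.0100, 0.0753, 0.3972]
J₁: ẑ×o_n = [-0.0753, -2.0100, 0.0000], ω = ẑ
J2: z=[-0.7431, 0.6691, 0.0000] o=[-0.3279, -0.3641, 0.2400] → [0.1052, 0.1168, 0.7990, -0.7431, 0.6691, 0.0000]
J3: z=[-0.4477, -0.4973, 0.7431] o=[-0.3911, 0.3128, 0.6549] → [0.3047, -1.3184, -0.6986, -0.4477, -0.4973, 0.7431]
J4: z=[-0.4477, -0.4973, 0.7431] o=[-0.5425, 0.7959, 1.3713] → [1.0199, -1.5268, -0.4071, -0.4477, -0.4973, 0.7431]
J5: z=[-0.7760, 0.6290, -0.0467] o=[-1.0595, 0.1529, 1.3024] → [-0.5730, -0.6581, 0.6580, -0.7760, 0.6290, -0.0467]
J6: z=[0.5243, 0.6022, -0.6021] o=[-1.6960, 0.1876, 0.7830] → [-0.3000, 0.3914, 0.1302, 0.5243, 0.6022, -0.6021]
q̇ = J⁺·V = [0.3550, -0.2880, -0.0540, -0.7640, 0.6260, -0.0820]

0.3550 -0.2880 -0.0540 -0.7640 0.6260 -0.0820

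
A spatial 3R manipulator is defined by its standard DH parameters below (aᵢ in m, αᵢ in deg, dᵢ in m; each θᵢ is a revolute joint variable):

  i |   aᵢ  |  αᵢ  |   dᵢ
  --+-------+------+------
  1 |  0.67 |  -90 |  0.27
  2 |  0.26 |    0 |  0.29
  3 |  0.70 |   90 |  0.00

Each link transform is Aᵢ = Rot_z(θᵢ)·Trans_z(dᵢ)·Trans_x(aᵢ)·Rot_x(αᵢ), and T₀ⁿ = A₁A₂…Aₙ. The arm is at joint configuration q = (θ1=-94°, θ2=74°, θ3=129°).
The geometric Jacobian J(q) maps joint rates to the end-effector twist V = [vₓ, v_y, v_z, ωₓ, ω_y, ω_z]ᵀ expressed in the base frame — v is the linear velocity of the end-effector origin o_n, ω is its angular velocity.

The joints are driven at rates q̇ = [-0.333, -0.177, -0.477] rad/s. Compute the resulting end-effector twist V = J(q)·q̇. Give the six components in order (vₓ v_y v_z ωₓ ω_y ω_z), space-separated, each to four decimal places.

o_n = [0.2825, -0.1173, 0.2936]
J₁: ẑ×o_n = [0.1173, 0.2825, -0.0000], ω = ẑ
J2: z=[0.9976, -0.0698, 0.0000] o=[-0.0467, -0.6684, 0.2700] → [-0.0016, -0.0235, 0.5727, 0.9976, -0.0698, 0.0000]
J3: z=[0.9976, -0.0698, 0.0000] o=[0.2376, -0.7601, 0.0201] → [-0.0191, -0.2728, 0.6444, 0.9976, -0.0698, 0.0000]
V = J·q̇ = [-0.0297, 0.0402, -0.4087, -0.6524, 0.0456, -0.3330]

-0.0297 0.0402 -0.4087 -0.6524 0.0456 -0.3330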